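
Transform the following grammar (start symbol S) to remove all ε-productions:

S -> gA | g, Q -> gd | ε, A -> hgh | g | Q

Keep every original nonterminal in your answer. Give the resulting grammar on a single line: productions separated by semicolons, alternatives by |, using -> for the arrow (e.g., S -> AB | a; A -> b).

S -> g | gA; A -> Q | g | hgh; Q -> gd

Nullable set: {A, Q}.
S -> gA: A nullable, giving g | gA.
A -> Q: Q nullable, giving Q.
Drop Q -> ε.
Unchanged (no nullable symbols): S -> g; A -> g; A -> hgh; Q -> gd.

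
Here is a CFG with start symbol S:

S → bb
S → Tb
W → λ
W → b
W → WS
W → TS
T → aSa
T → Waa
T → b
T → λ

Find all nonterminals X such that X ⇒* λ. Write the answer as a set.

{T, W}

Directly nullable (have an ε-rule): {T, W}.
Not nullable: S — each has a terminal in every rule's right-hand side or depends on a non-nullable symbol.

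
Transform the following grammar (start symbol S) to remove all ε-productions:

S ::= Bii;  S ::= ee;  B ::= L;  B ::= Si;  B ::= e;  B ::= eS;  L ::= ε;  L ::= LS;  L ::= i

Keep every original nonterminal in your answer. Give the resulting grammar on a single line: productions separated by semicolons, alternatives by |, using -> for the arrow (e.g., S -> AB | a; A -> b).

Nullable set: {B, L}.
S -> Bii: B nullable, giving Bii | ii.
B -> L: L nullable, giving L.
Drop L -> ε.
L -> LS: L nullable, giving LS | S.
Unchanged (no nullable symbols): S -> ee; B -> Si; B -> e; B -> eS; L -> i.

S -> ee | ii | Bii; B -> L | e | Si | eS; L -> S | i | LS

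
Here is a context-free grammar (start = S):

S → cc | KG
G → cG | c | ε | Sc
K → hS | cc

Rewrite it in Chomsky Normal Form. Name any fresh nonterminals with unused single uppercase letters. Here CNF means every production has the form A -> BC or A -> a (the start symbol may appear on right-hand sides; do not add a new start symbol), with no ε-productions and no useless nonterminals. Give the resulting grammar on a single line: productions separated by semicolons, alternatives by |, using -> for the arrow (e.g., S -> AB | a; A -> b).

S -> AA | BS | KG; A -> c; B -> h; G -> c | AG | SA; K -> AA | BS

Nullable: {G}; after ε-elimination: S -> K | KG | cc; G -> c | Sc | cG; K -> cc | hS.
After unit-elimination: S -> KG | cc | hS; G -> c | Sc | cG; K -> cc | hS.
TERM: introduce A -> c, B -> h and substitute in every rule of length ≥2.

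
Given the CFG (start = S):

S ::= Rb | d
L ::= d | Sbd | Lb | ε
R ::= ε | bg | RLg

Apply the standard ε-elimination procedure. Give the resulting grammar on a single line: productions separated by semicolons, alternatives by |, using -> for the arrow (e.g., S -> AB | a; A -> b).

Nullable set: {L, R}.
S -> Rb: R nullable, giving Rb | b.
Drop L -> ε.
L -> Lb: L nullable, giving Lb | b.
Drop R -> ε.
R -> RLg: R, L nullable, giving Lg | RLg | Rg | g.
Unchanged (no nullable symbols): S -> d; L -> Sbd; L -> d; R -> bg.

S -> b | d | Rb; L -> b | d | Lb | Sbd; R -> g | Lg | Rg | bg | RLg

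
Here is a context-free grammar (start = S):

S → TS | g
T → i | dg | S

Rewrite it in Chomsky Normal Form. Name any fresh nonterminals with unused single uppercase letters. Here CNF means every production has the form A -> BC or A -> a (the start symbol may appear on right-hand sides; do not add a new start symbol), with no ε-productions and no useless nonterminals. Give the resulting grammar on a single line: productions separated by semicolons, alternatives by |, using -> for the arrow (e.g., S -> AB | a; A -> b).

No ε-productions.
After unit-elimination: S -> g | TS; T -> g | i | TS | dg.
TERM: introduce A -> d, B -> g and substitute in every rule of length ≥2.

S -> g | TS; A -> d; B -> g; T -> g | i | AB | TS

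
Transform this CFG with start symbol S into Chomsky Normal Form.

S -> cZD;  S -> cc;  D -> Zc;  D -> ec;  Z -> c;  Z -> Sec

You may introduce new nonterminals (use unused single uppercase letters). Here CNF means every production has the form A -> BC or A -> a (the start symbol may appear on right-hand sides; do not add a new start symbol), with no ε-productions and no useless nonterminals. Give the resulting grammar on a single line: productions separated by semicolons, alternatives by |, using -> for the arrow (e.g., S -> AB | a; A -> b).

No ε-productions.
No unit productions to eliminate.
TERM: introduce A -> c, B -> e and substitute in every rule of length ≥2.
BIN: S -> AZD becomes S -> AC, C -> ZD; Z -> SBA becomes Z -> SE, E -> BA.

S -> AA | AC; A -> c; B -> e; C -> ZD; D -> BA | ZA; E -> BA; Z -> c | SE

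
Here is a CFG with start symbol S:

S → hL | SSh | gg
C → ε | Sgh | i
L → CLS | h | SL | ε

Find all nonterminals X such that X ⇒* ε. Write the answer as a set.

{C, L}

Directly nullable (have an ε-rule): {C, L}.
Not nullable: S — each has a terminal in every rule's right-hand side or depends on a non-nullable symbol.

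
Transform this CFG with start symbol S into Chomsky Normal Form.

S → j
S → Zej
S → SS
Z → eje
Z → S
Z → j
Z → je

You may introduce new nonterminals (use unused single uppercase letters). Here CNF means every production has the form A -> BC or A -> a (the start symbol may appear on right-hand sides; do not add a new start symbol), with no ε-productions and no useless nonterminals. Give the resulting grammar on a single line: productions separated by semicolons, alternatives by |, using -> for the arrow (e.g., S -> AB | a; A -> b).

No ε-productions.
After unit-elimination: S -> j | SS | Zej; Z -> j | SS | je | Zej | eje.
TERM: introduce A -> e, B -> j and substitute in every rule of length ≥2.
BIN: S -> ZAB becomes S -> ZC, C -> AB; Z -> ABA becomes Z -> AD, D -> BA; Z -> ZAB becomes Z -> ZE, E -> AB.

S -> j | SS | ZC; A -> e; B -> j; C -> AB; D -> BA; E -> AB; Z -> j | AD | BA | SS | ZE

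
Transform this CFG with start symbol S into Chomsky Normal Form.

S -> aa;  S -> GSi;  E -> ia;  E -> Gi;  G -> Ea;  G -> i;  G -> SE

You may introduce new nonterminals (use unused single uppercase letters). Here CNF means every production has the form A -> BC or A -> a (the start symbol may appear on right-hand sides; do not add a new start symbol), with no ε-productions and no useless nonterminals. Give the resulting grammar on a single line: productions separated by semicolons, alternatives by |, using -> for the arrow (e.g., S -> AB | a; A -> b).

No ε-productions.
No unit productions to eliminate.
TERM: introduce B -> a, A -> i and substitute in every rule of length ≥2.
BIN: S -> GSA becomes S -> GC, C -> SA.

S -> BB | GC; A -> i; B -> a; C -> SA; E -> AB | GA; G -> i | EB | SE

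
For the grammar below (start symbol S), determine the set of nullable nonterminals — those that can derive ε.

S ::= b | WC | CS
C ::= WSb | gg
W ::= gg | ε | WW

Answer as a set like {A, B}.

Directly nullable (have an ε-rule): {W}.
Not nullable: C, S — each has a terminal in every rule's right-hand side or depends on a non-nullable symbol.

{W}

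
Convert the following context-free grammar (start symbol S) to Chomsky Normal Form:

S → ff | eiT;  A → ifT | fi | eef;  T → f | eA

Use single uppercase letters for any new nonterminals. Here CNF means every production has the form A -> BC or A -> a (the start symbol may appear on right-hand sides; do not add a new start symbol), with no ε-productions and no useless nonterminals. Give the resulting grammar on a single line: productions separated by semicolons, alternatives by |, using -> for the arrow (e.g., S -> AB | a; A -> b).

S -> BG | CC; A -> BE | CD | DF; B -> e; C -> f; D -> i; E -> BC; F -> CT; G -> DT; T -> f | BA

No ε-productions.
No unit productions to eliminate.
TERM: introduce B -> e, C -> f, D -> i and substitute in every rule of length ≥2.
BIN: A -> BBC becomes A -> BE, E -> BC; A -> DCT becomes A -> DF, F -> CT; S -> BDT becomes S -> BG, G -> DT.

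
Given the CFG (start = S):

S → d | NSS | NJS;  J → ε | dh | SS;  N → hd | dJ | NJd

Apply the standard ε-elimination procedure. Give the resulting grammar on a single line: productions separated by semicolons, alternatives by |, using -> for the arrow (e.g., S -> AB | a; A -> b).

S -> d | NS | NJS | NSS; J -> SS | dh; N -> d | Nd | dJ | hd | NJd

Nullable set: {J}.
S -> NJS: J nullable, giving NJS | NS.
Drop J -> ε.
N -> NJd: J nullable, giving NJd | Nd.
N -> dJ: J nullable, giving d | dJ.
Unchanged (no nullable symbols): S -> NSS; S -> d; J -> SS; J -> dh; N -> hd.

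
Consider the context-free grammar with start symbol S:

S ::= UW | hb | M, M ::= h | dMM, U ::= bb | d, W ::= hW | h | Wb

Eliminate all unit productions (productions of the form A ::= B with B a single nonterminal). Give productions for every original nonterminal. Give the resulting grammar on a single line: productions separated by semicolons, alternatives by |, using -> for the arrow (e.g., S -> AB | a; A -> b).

S -> h | UW | hb | dMM; M -> h | dMM; U -> d | bb; W -> h | Wb | hW

Unit productions: S->M.
Unit pairs (A ⇒* B via units): (S,M).
S: inherits non-unit rules of {M, S} → UW | dMM | h | hb.
M: inherits non-unit rules of {M} → dMM | h.
U: inherits non-unit rules of {U} → bb | d.
W: inherits non-unit rules of {W} → Wb | h | hW.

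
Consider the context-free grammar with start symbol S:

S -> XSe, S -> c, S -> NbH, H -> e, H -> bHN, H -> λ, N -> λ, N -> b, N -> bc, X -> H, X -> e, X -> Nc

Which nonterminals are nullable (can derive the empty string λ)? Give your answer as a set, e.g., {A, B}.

Directly nullable (have an ε-rule): {H, N}.
X is nullable via X -> H (every symbol on the right is already known nullable).
Not nullable: S — each has a terminal in every rule's right-hand side or depends on a non-nullable symbol.

{H, N, X}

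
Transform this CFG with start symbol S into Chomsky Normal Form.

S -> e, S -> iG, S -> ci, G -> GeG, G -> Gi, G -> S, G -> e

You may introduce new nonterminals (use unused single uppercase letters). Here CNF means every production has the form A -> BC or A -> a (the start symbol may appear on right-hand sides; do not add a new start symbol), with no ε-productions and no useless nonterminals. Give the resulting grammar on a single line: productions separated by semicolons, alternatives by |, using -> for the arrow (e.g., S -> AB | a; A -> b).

S -> e | BG | CB; A -> e; B -> i; C -> c; D -> AG; G -> e | BG | CB | GB | GD

No ε-productions.
After unit-elimination: S -> e | ci | iG; G -> e | Gi | ci | iG | GeG.
TERM: introduce C -> c, A -> e, B -> i and substitute in every rule of length ≥2.
BIN: G -> GAG becomes G -> GD, D -> AG.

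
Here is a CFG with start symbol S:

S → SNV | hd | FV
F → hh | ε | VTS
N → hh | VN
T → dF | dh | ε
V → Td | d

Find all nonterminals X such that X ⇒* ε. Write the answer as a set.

Directly nullable (have an ε-rule): {F, T}.
Not nullable: N, S, V — each has a terminal in every rule's right-hand side or depends on a non-nullable symbol.

{F, T}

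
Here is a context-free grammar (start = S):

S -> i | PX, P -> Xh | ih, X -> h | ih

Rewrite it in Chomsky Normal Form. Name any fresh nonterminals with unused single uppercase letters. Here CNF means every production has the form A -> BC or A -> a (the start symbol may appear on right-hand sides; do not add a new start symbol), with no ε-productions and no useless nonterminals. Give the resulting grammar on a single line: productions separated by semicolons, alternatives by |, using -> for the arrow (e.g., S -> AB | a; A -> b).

S -> i | PX; A -> h; B -> i; P -> BA | XA; X -> h | BA

No ε-productions.
No unit productions to eliminate.
TERM: introduce A -> h, B -> i and substitute in every rule of length ≥2.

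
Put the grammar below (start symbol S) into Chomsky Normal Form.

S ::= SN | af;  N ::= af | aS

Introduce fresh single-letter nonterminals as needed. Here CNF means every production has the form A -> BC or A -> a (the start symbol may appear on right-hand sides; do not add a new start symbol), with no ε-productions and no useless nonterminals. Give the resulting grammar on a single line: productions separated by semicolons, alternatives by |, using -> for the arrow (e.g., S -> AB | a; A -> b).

S -> AB | SN; A -> a; B -> f; N -> AB | AS

No ε-productions.
No unit productions to eliminate.
TERM: introduce A -> a, B -> f and substitute in every rule of length ≥2.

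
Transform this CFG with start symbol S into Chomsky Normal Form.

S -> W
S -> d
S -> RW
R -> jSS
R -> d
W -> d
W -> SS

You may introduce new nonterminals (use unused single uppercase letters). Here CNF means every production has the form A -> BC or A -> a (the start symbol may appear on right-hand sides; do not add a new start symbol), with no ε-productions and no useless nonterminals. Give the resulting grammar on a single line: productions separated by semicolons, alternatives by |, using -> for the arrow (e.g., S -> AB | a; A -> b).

S -> d | RW | SS; A -> j; B -> SS; R -> d | AB; W -> d | SS

No ε-productions.
After unit-elimination: S -> d | RW | SS; R -> d | jSS; W -> d | SS.
TERM: introduce A -> j and substitute in every rule of length ≥2.
BIN: R -> ASS becomes R -> AB, B -> SS.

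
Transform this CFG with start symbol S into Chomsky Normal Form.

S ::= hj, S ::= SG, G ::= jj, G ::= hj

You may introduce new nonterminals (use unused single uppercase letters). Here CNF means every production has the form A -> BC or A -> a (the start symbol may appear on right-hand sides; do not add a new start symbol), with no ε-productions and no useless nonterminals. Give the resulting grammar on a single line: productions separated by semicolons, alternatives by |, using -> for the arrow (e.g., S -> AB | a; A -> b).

No ε-productions.
No unit productions to eliminate.
TERM: introduce A -> h, B -> j and substitute in every rule of length ≥2.

S -> AB | SG; A -> h; B -> j; G -> AB | BB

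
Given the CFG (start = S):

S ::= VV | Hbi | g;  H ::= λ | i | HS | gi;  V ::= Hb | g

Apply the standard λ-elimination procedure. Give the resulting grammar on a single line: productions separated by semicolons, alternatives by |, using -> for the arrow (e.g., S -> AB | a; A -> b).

S -> g | VV | bi | Hbi; H -> S | i | HS | gi; V -> b | g | Hb

Nullable set: {H}.
S -> Hbi: H nullable, giving Hbi | bi.
Drop H -> λ.
H -> HS: H nullable, giving HS | S.
V -> Hb: H nullable, giving Hb | b.
Unchanged (no nullable symbols): S -> VV; S -> g; H -> gi; H -> i; V -> g.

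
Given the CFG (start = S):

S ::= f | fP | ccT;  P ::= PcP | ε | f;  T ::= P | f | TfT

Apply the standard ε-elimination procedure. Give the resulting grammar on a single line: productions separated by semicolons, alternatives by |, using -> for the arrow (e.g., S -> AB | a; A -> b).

S -> f | cc | fP | ccT; P -> c | f | Pc | cP | PcP; T -> P | f | Tf | fT | TfT

Nullable set: {P, T}.
S -> ccT: T nullable, giving cc | ccT.
S -> fP: P nullable, giving f | fP.
Drop P -> ε.
P -> PcP: P, P nullable, giving Pc | PcP | c | cP.
T -> P: P nullable, giving P.
T -> TfT: T, T nullable, giving Tf | TfT | f | fT.
Unchanged (no nullable symbols): S -> f; P -> f; T -> f.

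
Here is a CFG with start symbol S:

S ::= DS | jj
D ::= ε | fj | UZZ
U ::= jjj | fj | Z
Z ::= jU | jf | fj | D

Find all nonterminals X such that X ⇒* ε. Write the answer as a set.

Directly nullable (have an ε-rule): {D}.
Z is nullable via Z -> D (every symbol on the right is already known nullable).
U is nullable via U -> Z (every symbol on the right is already known nullable).
Not nullable: S — each has a terminal in every rule's right-hand side or depends on a non-nullable symbol.

{D, U, Z}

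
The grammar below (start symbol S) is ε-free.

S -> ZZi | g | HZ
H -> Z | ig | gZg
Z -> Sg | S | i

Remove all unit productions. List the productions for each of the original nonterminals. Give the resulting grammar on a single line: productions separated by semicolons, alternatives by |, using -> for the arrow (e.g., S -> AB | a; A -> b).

S -> g | HZ | ZZi; H -> g | i | HZ | Sg | ig | ZZi | gZg; Z -> g | i | HZ | Sg | ZZi

Unit productions: H->Z, Z->S.
Unit pairs (A ⇒* B via units): (H,S), (H,Z), (Z,S).
S: inherits non-unit rules of {S} → HZ | ZZi | g.
H: inherits non-unit rules of {H, S, Z} → HZ | Sg | ZZi | g | gZg | i | ig.
Z: inherits non-unit rules of {S, Z} → HZ | Sg | ZZi | g | i.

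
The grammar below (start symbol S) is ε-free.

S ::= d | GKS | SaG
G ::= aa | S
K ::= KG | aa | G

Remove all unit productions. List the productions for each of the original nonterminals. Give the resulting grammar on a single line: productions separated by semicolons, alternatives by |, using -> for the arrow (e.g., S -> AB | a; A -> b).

Unit productions: G->S, K->G.
Unit pairs (A ⇒* B via units): (G,S), (K,G), (K,S).
S: inherits non-unit rules of {S} → GKS | SaG | d.
G: inherits non-unit rules of {G, S} → GKS | SaG | aa | d.
K: inherits non-unit rules of {G, K, S} → GKS | KG | SaG | aa | d.

S -> d | GKS | SaG; G -> d | aa | GKS | SaG; K -> d | KG | aa | GKS | SaG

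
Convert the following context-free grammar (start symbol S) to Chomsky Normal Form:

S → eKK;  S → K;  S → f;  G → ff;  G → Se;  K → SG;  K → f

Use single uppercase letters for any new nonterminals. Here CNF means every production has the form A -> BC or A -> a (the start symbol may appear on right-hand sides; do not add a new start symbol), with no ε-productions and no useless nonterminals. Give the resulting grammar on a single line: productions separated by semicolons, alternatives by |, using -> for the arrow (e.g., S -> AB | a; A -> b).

No ε-productions.
After unit-elimination: S -> f | SG | eKK; G -> Se | ff; K -> f | SG.
TERM: introduce A -> e, B -> f and substitute in every rule of length ≥2.
BIN: S -> AKK becomes S -> AC, C -> KK.

S -> f | AC | SG; A -> e; B -> f; C -> KK; G -> BB | SA; K -> f | SG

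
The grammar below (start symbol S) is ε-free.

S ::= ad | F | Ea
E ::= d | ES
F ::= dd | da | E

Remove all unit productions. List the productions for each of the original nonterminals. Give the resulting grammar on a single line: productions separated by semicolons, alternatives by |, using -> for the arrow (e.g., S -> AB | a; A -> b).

Unit productions: F->E, S->F.
Unit pairs (A ⇒* B via units): (F,E), (S,E), (S,F).
S: inherits non-unit rules of {E, F, S} → ES | Ea | ad | d | da | dd.
E: inherits non-unit rules of {E} → ES | d.
F: inherits non-unit rules of {E, F} → ES | d | da | dd.

S -> d | ES | Ea | ad | da | dd; E -> d | ES; F -> d | ES | da | dd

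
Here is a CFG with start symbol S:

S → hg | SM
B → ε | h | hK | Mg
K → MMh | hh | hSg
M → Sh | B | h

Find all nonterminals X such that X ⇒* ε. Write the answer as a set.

Directly nullable (have an ε-rule): {B}.
M is nullable via M -> B (every symbol on the right is already known nullable).
Not nullable: K, S — each has a terminal in every rule's right-hand side or depends on a non-nullable symbol.

{B, M}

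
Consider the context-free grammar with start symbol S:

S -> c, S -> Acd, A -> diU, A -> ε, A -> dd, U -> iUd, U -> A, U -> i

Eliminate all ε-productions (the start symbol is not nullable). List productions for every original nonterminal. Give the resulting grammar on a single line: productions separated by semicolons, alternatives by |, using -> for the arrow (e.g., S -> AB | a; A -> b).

S -> c | cd | Acd; A -> dd | di | diU; U -> A | i | id | iUd

Nullable set: {A, U}.
S -> Acd: A nullable, giving Acd | cd.
Drop A -> ε.
A -> diU: U nullable, giving di | diU.
U -> A: A nullable, giving A.
U -> iUd: U nullable, giving iUd | id.
Unchanged (no nullable symbols): S -> c; A -> dd; U -> i.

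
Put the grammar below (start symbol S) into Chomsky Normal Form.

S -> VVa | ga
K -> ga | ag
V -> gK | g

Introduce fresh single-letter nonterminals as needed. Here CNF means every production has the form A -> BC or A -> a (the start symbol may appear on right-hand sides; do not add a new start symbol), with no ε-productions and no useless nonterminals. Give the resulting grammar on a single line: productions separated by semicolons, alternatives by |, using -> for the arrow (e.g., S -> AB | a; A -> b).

No ε-productions.
No unit productions to eliminate.
TERM: introduce A -> a, B -> g and substitute in every rule of length ≥2.
BIN: S -> VVA becomes S -> VC, C -> VA.

S -> BA | VC; A -> a; B -> g; C -> VA; K -> AB | BA; V -> g | BK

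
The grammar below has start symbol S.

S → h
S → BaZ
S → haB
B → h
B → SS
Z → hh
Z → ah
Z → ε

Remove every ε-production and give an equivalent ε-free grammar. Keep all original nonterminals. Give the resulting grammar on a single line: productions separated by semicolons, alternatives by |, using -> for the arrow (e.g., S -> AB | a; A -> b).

Nullable set: {Z}.
S -> BaZ: Z nullable, giving Ba | BaZ.
Drop Z -> ε.
Unchanged (no nullable symbols): S -> h; S -> haB; B -> SS; B -> h; Z -> ah; Z -> hh.

S -> h | Ba | BaZ | haB; B -> h | SS; Z -> ah | hh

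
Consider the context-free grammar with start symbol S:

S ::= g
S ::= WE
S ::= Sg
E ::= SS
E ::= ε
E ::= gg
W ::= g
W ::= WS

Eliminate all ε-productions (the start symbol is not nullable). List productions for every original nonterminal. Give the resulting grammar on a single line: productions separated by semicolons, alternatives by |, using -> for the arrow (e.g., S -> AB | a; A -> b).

S -> W | g | Sg | WE; E -> SS | gg; W -> g | WS

Nullable set: {E}.
S -> WE: E nullable, giving W | WE.
Drop E -> ε.
Unchanged (no nullable symbols): S -> Sg; S -> g; E -> SS; E -> gg; W -> WS; W -> g.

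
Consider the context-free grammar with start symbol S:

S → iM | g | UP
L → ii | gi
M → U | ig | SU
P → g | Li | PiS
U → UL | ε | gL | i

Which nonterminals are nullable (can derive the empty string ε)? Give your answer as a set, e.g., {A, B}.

Directly nullable (have an ε-rule): {U}.
M is nullable via M -> U (every symbol on the right is already known nullable).
Not nullable: L, P, S — each has a terminal in every rule's right-hand side or depends on a non-nullable symbol.

{M, U}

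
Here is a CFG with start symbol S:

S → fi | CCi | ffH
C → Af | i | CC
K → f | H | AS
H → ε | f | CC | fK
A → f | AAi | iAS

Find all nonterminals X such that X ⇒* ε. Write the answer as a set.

{H, K}

Directly nullable (have an ε-rule): {H}.
K is nullable via K -> H (every symbol on the right is already known nullable).
Not nullable: A, C, S — each has a terminal in every rule's right-hand side or depends on a non-nullable symbol.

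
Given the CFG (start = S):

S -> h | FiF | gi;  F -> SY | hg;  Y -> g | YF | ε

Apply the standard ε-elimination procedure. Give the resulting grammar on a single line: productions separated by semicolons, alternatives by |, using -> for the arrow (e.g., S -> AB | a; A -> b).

S -> h | gi | FiF; F -> S | SY | hg; Y -> F | g | YF

Nullable set: {Y}.
F -> SY: Y nullable, giving S | SY.
Drop Y -> ε.
Y -> YF: Y nullable, giving F | YF.
Unchanged (no nullable symbols): S -> FiF; S -> gi; S -> h; F -> hg; Y -> g.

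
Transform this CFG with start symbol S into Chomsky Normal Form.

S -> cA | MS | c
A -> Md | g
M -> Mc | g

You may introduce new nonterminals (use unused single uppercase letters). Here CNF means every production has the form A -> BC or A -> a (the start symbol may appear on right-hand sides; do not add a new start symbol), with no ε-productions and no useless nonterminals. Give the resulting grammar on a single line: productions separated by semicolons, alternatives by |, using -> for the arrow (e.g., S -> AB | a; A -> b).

S -> c | CA | MS; A -> g | MB; B -> d; C -> c; M -> g | MC

No ε-productions.
No unit productions to eliminate.
TERM: introduce C -> c, B -> d and substitute in every rule of length ≥2.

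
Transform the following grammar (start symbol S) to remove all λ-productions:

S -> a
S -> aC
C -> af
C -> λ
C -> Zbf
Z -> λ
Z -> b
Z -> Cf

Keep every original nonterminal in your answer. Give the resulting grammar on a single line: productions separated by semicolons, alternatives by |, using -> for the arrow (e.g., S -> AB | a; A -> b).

S -> a | aC; C -> af | bf | Zbf; Z -> b | f | Cf

Nullable set: {C, Z}.
S -> aC: C nullable, giving a | aC.
Drop C -> λ.
C -> Zbf: Z nullable, giving Zbf | bf.
Drop Z -> λ.
Z -> Cf: C nullable, giving Cf | f.
Unchanged (no nullable symbols): S -> a; C -> af; Z -> b.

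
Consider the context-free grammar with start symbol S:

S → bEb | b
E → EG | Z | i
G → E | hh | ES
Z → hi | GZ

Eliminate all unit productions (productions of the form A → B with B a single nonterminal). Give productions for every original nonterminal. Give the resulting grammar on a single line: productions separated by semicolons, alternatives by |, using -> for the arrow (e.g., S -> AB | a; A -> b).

Unit productions: E->Z, G->E.
Unit pairs (A ⇒* B via units): (E,Z), (G,E), (G,Z).
S: inherits non-unit rules of {S} → b | bEb.
E: inherits non-unit rules of {E, Z} → EG | GZ | hi | i.
G: inherits non-unit rules of {E, G, Z} → EG | ES | GZ | hh | hi | i.
Z: inherits non-unit rules of {Z} → GZ | hi.

S -> b | bEb; E -> i | EG | GZ | hi; G -> i | EG | ES | GZ | hh | hi; Z -> GZ | hi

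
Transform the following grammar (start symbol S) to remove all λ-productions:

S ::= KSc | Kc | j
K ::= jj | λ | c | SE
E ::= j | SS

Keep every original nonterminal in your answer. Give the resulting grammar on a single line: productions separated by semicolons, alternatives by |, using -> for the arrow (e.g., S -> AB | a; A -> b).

Nullable set: {K}.
S -> KSc: K nullable, giving KSc | Sc.
S -> Kc: K nullable, giving Kc | c.
Drop K -> λ.
Unchanged (no nullable symbols): S -> j; E -> SS; E -> j; K -> SE; K -> c; K -> jj.

S -> c | j | Kc | Sc | KSc; E -> j | SS; K -> c | SE | jj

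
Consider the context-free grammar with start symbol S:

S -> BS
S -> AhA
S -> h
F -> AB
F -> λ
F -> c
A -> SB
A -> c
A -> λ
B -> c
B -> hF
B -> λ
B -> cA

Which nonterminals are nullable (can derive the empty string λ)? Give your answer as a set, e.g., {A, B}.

{A, B, F}

Directly nullable (have an ε-rule): {A, B, F}.
Not nullable: S — each has a terminal in every rule's right-hand side or depends on a non-nullable symbol.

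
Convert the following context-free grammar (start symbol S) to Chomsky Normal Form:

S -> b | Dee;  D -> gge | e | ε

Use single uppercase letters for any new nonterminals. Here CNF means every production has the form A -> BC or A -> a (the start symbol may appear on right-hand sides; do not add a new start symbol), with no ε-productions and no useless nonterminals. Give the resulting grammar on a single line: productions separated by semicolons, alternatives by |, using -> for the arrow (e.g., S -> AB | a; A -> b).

Nullable: {D}; after ε-elimination: S -> b | ee | Dee; D -> e | gge.
No unit productions to eliminate.
TERM: introduce B -> e, A -> g and substitute in every rule of length ≥2.
BIN: D -> AAB becomes D -> AC, C -> AB; S -> DBB becomes S -> DE, E -> BB.

S -> b | BB | DE; A -> g; B -> e; C -> AB; D -> e | AC; E -> BB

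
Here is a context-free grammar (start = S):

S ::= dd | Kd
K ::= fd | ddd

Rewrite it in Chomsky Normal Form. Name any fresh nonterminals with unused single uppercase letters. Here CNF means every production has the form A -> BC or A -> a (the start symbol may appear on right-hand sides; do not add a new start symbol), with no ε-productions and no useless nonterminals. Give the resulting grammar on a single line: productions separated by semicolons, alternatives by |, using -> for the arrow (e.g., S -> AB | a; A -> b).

S -> AA | KA; A -> d; B -> f; C -> AA; K -> AC | BA

No ε-productions.
No unit productions to eliminate.
TERM: introduce A -> d, B -> f and substitute in every rule of length ≥2.
BIN: K -> AAA becomes K -> AC, C -> AA.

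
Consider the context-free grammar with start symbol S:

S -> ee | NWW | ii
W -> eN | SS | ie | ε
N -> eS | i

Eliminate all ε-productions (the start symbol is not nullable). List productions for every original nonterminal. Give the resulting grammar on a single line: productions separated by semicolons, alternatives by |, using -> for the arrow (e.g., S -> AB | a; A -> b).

S -> N | NW | ee | ii | NWW; N -> i | eS; W -> SS | eN | ie

Nullable set: {W}.
S -> NWW: W, W nullable, giving N | NW | NWW.
Drop W -> ε.
Unchanged (no nullable symbols): S -> ee; S -> ii; N -> eS; N -> i; W -> SS; W -> eN; W -> ie.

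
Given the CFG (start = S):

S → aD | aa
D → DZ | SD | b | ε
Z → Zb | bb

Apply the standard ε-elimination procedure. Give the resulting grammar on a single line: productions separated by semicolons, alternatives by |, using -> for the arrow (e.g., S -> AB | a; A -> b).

Nullable set: {D}.
S -> aD: D nullable, giving a | aD.
Drop D -> ε.
D -> DZ: D nullable, giving DZ | Z.
D -> SD: D nullable, giving S | SD.
Unchanged (no nullable symbols): S -> aa; D -> b; Z -> Zb; Z -> bb.

S -> a | aD | aa; D -> S | Z | b | DZ | SD; Z -> Zb | bb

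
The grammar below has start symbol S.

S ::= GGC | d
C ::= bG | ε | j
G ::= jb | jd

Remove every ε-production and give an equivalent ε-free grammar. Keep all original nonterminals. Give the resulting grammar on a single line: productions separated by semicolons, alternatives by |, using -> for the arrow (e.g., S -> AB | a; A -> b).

S -> d | GG | GGC; C -> j | bG; G -> jb | jd

Nullable set: {C}.
S -> GGC: C nullable, giving GG | GGC.
Drop C -> ε.
Unchanged (no nullable symbols): S -> d; C -> bG; C -> j; G -> jb; G -> jd.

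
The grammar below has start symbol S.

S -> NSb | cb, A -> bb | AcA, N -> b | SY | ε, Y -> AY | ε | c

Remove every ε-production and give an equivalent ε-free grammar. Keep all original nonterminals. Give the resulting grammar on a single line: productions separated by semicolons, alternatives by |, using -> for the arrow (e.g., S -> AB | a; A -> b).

S -> Sb | cb | NSb; A -> bb | AcA; N -> S | b | SY; Y -> A | c | AY

Nullable set: {N, Y}.
S -> NSb: N nullable, giving NSb | Sb.
Drop N -> ε.
N -> SY: Y nullable, giving S | SY.
Drop Y -> ε.
Y -> AY: Y nullable, giving A | AY.
Unchanged (no nullable symbols): S -> cb; A -> AcA; A -> bb; N -> b; Y -> c.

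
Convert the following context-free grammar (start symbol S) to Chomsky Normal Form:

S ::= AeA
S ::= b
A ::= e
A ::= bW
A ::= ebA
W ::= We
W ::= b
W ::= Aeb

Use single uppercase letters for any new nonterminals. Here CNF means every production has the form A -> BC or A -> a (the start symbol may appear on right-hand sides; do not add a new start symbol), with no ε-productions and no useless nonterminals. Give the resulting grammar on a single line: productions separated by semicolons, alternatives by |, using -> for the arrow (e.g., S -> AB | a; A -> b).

No ε-productions.
No unit productions to eliminate.
TERM: introduce B -> b, C -> e and substitute in every rule of length ≥2.
BIN: A -> CBA becomes A -> CD, D -> BA; S -> ACA becomes S -> AE, E -> CA; W -> ACB becomes W -> AF, F -> CB.

S -> b | AE; A -> e | BW | CD; B -> b; C -> e; D -> BA; E -> CA; F -> CB; W -> b | AF | WC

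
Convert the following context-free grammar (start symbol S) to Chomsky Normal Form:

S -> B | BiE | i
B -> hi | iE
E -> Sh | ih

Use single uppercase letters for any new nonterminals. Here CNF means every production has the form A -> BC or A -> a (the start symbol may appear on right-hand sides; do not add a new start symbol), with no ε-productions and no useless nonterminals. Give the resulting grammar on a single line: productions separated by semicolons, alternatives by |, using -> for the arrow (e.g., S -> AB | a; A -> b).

S -> i | AC | BD | CE; A -> h; B -> AC | CE; C -> i; D -> CE; E -> CA | SA

No ε-productions.
After unit-elimination: S -> i | hi | iE | BiE; B -> hi | iE; E -> Sh | ih.
TERM: introduce A -> h, C -> i and substitute in every rule of length ≥2.
BIN: S -> BCE becomes S -> BD, D -> CE.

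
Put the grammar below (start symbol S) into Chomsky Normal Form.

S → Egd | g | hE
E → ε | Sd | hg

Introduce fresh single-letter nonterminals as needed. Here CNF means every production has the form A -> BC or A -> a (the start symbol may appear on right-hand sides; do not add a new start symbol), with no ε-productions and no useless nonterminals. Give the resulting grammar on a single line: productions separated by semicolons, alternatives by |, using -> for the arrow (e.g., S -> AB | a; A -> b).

S -> g | h | BE | CA | ED; A -> d; B -> h; C -> g; D -> CA; E -> BC | SA

Nullable: {E}; after ε-elimination: S -> g | h | gd | hE | Egd; E -> Sd | hg.
No unit productions to eliminate.
TERM: introduce A -> d, C -> g, B -> h and substitute in every rule of length ≥2.
BIN: S -> ECA becomes S -> ED, D -> CA.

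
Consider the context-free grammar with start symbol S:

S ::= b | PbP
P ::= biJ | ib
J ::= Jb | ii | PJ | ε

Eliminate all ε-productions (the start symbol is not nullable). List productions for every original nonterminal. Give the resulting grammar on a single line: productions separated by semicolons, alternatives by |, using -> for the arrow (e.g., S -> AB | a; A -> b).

S -> b | PbP; J -> P | b | Jb | PJ | ii; P -> bi | ib | biJ

Nullable set: {J}.
Drop J -> ε.
J -> Jb: J nullable, giving Jb | b.
J -> PJ: J nullable, giving P | PJ.
P -> biJ: J nullable, giving bi | biJ.
Unchanged (no nullable symbols): S -> PbP; S -> b; J -> ii; P -> ib.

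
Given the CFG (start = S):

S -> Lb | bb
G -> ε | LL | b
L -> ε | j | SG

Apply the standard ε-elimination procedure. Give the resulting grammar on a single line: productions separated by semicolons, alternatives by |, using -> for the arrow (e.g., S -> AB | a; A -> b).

Nullable set: {G, L}.
S -> Lb: L nullable, giving Lb | b.
Drop G -> ε.
G -> LL: L, L nullable, giving L | LL.
Drop L -> ε.
L -> SG: G nullable, giving S | SG.
Unchanged (no nullable symbols): S -> bb; G -> b; L -> j.

S -> b | Lb | bb; G -> L | b | LL; L -> S | j | SG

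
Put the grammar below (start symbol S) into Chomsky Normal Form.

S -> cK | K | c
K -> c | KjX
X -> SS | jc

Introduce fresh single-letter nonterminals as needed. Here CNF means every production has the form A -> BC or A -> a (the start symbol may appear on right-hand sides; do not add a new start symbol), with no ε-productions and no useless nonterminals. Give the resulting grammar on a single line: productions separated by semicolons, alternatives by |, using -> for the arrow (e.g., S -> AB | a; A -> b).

S -> c | BK | KD; A -> j; B -> c; C -> AX; D -> AX; K -> c | KC; X -> AB | SS

No ε-productions.
After unit-elimination: S -> c | cK | KjX; K -> c | KjX; X -> SS | jc.
TERM: introduce B -> c, A -> j and substitute in every rule of length ≥2.
BIN: K -> KAX becomes K -> KC, C -> AX; S -> KAX becomes S -> KD, D -> AX.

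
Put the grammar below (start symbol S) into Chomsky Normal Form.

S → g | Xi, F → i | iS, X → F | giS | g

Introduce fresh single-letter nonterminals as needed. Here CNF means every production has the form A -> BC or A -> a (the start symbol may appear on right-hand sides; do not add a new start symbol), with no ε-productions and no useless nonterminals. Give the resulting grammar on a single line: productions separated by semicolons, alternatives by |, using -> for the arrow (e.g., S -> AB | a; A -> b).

No ε-productions.
After unit-elimination: S -> g | Xi; F -> i | iS; X -> g | i | iS | giS.
TERM: introduce B -> g, A -> i and substitute in every rule of length ≥2.
BIN: X -> BAS becomes X -> BC, C -> AS.
Drop unreachable/unproductive: F.

S -> g | XA; A -> i; B -> g; C -> AS; X -> g | i | AS | BC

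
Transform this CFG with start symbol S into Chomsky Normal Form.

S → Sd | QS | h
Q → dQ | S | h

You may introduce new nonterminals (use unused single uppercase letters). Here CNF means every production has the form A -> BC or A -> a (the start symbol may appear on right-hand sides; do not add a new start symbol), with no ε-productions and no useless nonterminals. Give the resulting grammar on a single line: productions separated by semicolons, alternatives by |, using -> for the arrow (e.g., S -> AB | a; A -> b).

S -> h | QS | SA; A -> d; Q -> h | AQ | QS | SA

No ε-productions.
After unit-elimination: S -> h | QS | Sd; Q -> h | QS | Sd | dQ.
TERM: introduce A -> d and substitute in every rule of length ≥2.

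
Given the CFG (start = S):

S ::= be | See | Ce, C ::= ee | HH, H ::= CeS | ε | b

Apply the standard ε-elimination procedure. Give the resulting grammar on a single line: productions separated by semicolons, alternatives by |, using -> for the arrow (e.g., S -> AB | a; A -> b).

S -> e | Ce | be | See; C -> H | HH | ee; H -> b | eS | CeS

Nullable set: {C, H}.
S -> Ce: C nullable, giving Ce | e.
C -> HH: H, H nullable, giving H | HH.
Drop H -> ε.
H -> CeS: C nullable, giving CeS | eS.
Unchanged (no nullable symbols): S -> See; S -> be; C -> ee; H -> b.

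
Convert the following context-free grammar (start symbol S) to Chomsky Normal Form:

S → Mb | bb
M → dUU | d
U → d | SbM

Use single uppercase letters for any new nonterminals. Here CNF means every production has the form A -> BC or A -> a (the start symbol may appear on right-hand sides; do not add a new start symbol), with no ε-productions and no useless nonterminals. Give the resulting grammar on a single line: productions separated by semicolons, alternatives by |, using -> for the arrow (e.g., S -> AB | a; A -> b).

S -> BB | MB; A -> d; B -> b; C -> UU; D -> BM; M -> d | AC; U -> d | SD

No ε-productions.
No unit productions to eliminate.
TERM: introduce B -> b, A -> d and substitute in every rule of length ≥2.
BIN: M -> AUU becomes M -> AC, C -> UU; U -> SBM becomes U -> SD, D -> BM.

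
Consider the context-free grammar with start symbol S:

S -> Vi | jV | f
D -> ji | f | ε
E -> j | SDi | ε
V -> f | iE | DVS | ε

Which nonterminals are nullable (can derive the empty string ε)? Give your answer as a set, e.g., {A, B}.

{D, E, V}

Directly nullable (have an ε-rule): {D, E, V}.
Not nullable: S — each has a terminal in every rule's right-hand side or depends on a non-nullable symbol.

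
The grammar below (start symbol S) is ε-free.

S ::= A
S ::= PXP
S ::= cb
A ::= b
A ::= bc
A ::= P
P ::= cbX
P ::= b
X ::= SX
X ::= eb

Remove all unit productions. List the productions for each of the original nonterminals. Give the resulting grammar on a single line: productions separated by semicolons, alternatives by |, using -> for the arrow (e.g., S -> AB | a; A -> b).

Unit productions: A->P, S->A.
Unit pairs (A ⇒* B via units): (A,P), (S,A), (S,P).
S: inherits non-unit rules of {A, P, S} → PXP | b | bc | cb | cbX.
A: inherits non-unit rules of {A, P} → b | bc | cbX.
P: inherits non-unit rules of {P} → b | cbX.
X: inherits non-unit rules of {X} → SX | eb.

S -> b | bc | cb | PXP | cbX; A -> b | bc | cbX; P -> b | cbX; X -> SX | eb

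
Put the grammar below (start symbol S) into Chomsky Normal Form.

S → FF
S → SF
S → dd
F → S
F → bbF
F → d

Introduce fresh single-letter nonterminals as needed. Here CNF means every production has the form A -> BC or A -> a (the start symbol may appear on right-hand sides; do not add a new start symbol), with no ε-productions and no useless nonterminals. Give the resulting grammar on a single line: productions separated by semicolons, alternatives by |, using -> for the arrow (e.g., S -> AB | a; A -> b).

S -> BB | FF | SF; A -> b; B -> d; C -> AF; F -> d | AC | BB | FF | SF

No ε-productions.
After unit-elimination: S -> FF | SF | dd; F -> d | FF | SF | dd | bbF.
TERM: introduce A -> b, B -> d and substitute in every rule of length ≥2.
BIN: F -> AAF becomes F -> AC, C -> AF.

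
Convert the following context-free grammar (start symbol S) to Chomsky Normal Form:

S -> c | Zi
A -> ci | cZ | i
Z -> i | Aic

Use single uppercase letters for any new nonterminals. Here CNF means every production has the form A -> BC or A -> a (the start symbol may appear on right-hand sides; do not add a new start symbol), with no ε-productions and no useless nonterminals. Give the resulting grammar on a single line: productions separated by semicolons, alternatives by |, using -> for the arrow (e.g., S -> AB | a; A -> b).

No ε-productions.
No unit productions to eliminate.
TERM: introduce B -> c, C -> i and substitute in every rule of length ≥2.
BIN: Z -> ACB becomes Z -> AD, D -> CB.

S -> c | ZC; A -> i | BC | BZ; B -> c; C -> i; D -> CB; Z -> i | AD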